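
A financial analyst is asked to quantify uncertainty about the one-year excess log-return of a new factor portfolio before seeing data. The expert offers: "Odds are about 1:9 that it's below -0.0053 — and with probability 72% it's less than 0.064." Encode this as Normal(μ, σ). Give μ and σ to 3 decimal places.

μ = 0.042, σ = 0.037

The p-quantile of Normal(μ,σ) is μ + z_p·σ, with z_{0.1} = -1.282 and z_{0.72} = 0.5828.
Eliminate σ: μ = (z₂·x₁ − z₁·x₂)/(z₂ − z₁) = (0.5828·-0.0053 − (-1.282)·0.064)/1.864 = 0.042.
Then σ = (x₂ − x₁)/(z₂ − z₁) = (0.064 − -0.0053)/1.864 = 0.037.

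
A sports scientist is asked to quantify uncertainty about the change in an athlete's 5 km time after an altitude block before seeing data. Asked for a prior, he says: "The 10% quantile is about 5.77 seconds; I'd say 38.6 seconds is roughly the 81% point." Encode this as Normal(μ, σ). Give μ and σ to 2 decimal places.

For Normal(μ,σ), the p-quantile is μ + z_p·σ. Here z_{0.1} = -1.282, z_{0.81} = 0.8779.
So 5.77 = μ − 1.282σ and 38.6 = μ + 0.8779σ.
Subtracting: σ = (38.6 − 5.77)/(0.8779 − (-1.282)) = 15.20.
Then μ = 5.77 − (-1.282)·15.20 = 25.25.

μ = 25.25, σ = 15.20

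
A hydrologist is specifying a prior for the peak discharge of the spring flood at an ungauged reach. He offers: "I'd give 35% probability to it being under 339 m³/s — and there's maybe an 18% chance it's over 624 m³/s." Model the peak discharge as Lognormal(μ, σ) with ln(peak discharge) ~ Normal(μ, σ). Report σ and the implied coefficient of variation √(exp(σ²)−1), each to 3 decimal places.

If T ~ Lognormal(μ,σ) then ln T ~ Normal(μ,σ), so the p-quantile of ln T is μ + z_p·σ.
ln(339) = 5.826 and ln(624) = 6.436; z_{0.35} = -0.3853, z_{0.82} = 0.9154.
σ = (6.436 − 5.826)/(0.9154 − (-0.3853)) = 0.469.
μ = 5.826 − (-0.3853)·0.469 = 6.007.
CV = √(exp(σ²)−1) = √(exp(0.2201)−1) = 0.496.

σ ≈ 0.469, CV ≈ 0.496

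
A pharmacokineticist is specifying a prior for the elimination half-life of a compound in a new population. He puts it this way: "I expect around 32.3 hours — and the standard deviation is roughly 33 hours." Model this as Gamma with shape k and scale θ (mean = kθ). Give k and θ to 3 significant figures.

k ≈ 0.958, θ ≈ 33.7

For Gamma(k, scale θ): mean = kθ, variance = kθ², so CV = 1/√k.
CV = SD/mean = 33/32.3 = 1.022, hence k = 1/CV² = 0.958.
Then θ = mean/k = 32.3/0.958 = 33.7.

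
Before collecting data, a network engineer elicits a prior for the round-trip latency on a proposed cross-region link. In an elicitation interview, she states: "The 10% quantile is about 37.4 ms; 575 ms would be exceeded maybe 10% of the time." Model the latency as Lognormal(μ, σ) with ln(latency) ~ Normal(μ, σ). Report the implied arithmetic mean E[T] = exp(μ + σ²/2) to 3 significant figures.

E[T] ≈ 259 ms

If T ~ Lognormal(μ,σ) then ln T ~ Normal(μ,σ), so the p-quantile of ln T is μ + z_p·σ.
ln(37.4) = 3.622 and ln(575) = 6.354; z_{0.1} = -1.282, z_{0.9} = 1.282.
σ = (6.354 − 3.622)/(1.282 − (-1.282)) = 1.066.
μ = 3.622 − (-1.282)·1.066 = 4.988.
E[T] = exp(μ + σ²/2) = exp(4.988 + 0.5684) = 259 ms.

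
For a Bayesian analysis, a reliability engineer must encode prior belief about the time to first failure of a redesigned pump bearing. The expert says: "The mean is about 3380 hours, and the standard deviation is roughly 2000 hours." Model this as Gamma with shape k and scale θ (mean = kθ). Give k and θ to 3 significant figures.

For Gamma(k, scale θ): mean = kθ, variance = kθ², so CV = 1/√k.
CV = SD/mean = 2000/3380 = 0.5917, hence k = 1/CV² = 2.86.
Then θ = mean/k = 3380/2.86 = 1180.

k ≈ 2.86, θ ≈ 1180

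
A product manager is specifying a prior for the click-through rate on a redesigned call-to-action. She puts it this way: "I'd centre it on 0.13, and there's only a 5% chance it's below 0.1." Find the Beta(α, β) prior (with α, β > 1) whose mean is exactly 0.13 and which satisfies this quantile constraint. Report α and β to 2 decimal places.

With mean 0.13 fixed, write α = 0.13s, β = 0.87s where s = α+β.
Need P(θ < 0.1) = 0.05 under Beta(0.13s, 0.87s). Normal approximation: (q−m)/√(m(1−m)/s) ≈ z_{0.05} = -1.64, so s ≈ 0.13·0.87·(-1.64)²/(0.1−0.13)² = 340.0.
At s = 340.0: P(θ<0.1) ≈ 0.042. Adjusting to match 0.05 gives s ≈ 309.09.
So α = 0.13·309.09 ≈ 40.18, β = 0.87·309.09 ≈ 268.91.

α ≈ 40.18, β ≈ 268.91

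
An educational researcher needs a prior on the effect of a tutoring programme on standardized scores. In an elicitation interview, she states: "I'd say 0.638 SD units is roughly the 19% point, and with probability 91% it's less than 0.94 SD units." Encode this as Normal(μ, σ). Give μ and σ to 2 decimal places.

The p-quantile of Normal(μ,σ) is μ + z_p·σ, with z_{0.19} = -0.8779 and z_{0.91} = 1.341.
Eliminate σ: μ = (z₂·x₁ − z₁·x₂)/(z₂ − z₁) = (1.341·0.638 − (-0.8779)·0.94)/2.219 = 0.76.
Then σ = (x₂ − x₁)/(z₂ − z₁) = (0.94 − 0.638)/2.219 = 0.14.

μ = 0.76, σ = 0.14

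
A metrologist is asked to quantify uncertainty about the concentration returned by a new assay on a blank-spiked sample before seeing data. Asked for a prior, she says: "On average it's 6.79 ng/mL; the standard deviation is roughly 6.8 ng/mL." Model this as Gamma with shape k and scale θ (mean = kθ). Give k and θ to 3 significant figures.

k ≈ 0.997, θ ≈ 6.81

For Gamma(k, scale θ): mean = kθ, variance = kθ², so CV = 1/√k.
CV = SD/mean = 6.8/6.79 = 1.001, hence k = 1/CV² = 0.997.
Then θ = mean/k = 6.79/0.997 = 6.81.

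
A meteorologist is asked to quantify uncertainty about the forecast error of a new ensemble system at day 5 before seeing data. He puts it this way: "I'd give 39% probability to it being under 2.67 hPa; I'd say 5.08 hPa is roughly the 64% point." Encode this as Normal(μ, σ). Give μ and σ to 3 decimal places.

μ = 3.725, σ = 3.779

The p-quantile of Normal(μ,σ) is μ + z_p·σ, with z_{0.39} = -0.2793 and z_{0.64} = 0.3585.
Eliminate σ: μ = (z₂·x₁ − z₁·x₂)/(z₂ − z₁) = (0.3585·2.67 − (-0.2793)·5.08)/0.6378 = 3.725.
Then σ = (x₂ − x₁)/(z₂ − z₁) = (5.08 − 2.67)/0.6378 = 3.779.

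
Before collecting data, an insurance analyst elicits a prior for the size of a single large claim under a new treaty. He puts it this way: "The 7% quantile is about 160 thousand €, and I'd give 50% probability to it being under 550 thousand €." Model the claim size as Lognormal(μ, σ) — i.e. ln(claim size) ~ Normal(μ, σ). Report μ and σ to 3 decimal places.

If T ~ Lognormal(μ,σ) then ln T ~ Normal(μ,σ), so the p-quantile of ln T is μ + z_p·σ.
ln(160) = 5.075 and ln(550) = 6.31; z_{0.07} = -1.476, z_{0.5} = 0.
σ = (6.31 − 5.075)/(0 − (-1.476)) = 0.837.
μ = 5.075 − (-1.476)·0.837 = 6.310.

μ ≈ 6.310, σ ≈ 0.837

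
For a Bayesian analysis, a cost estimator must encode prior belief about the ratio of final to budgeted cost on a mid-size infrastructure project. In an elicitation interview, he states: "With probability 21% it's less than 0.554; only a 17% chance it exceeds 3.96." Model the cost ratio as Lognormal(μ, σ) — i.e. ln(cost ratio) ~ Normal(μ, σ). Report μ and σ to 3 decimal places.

μ ≈ 0.310, σ ≈ 1.117

If T ~ Lognormal(μ,σ) then ln T ~ Normal(μ,σ), so the p-quantile of ln T is μ + z_p·σ.
ln(0.554) = -0.5906 and ln(3.96) = 1.376; z_{0.21} = -0.8064, z_{0.83} = 0.9542.
σ = (1.376 − -0.5906)/(0.9542 − (-0.8064)) = 1.117.
μ = -0.5906 − (-0.8064)·1.117 = 0.310.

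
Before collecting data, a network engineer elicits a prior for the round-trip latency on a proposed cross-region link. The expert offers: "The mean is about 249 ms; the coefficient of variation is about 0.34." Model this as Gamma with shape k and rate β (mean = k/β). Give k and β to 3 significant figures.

For Gamma(k, rate β): mean = k/β, variance = k/β², so CV = 1/√k.
CV = 0.34, hence k = 1/CV² = 8.65.
Then β = k/mean = 8.65/249 = 0.0347.

k ≈ 8.65, β ≈ 0.0347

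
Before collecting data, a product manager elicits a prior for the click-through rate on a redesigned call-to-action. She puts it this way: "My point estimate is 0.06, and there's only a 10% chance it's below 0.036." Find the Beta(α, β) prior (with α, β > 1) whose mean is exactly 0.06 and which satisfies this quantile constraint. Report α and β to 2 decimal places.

α ≈ 8.37, β ≈ 131.12

With mean 0.06 fixed, write α = 0.06s, β = 0.94s where s = α+β.
Need P(θ < 0.036) = 0.1 under Beta(0.06s, 0.94s). Normal approximation: (q−m)/√(m(1−m)/s) ≈ z_{0.1} = -1.28, so s ≈ 0.06·0.94·(-1.28)²/(0.036−0.06)² = 160.8.
At s = 160.8: P(θ<0.036) ≈ 0.082. Adjusting to match 0.1 gives s ≈ 139.49.
So α = 0.06·139.49 ≈ 8.37, β = 0.94·139.49 ≈ 131.12.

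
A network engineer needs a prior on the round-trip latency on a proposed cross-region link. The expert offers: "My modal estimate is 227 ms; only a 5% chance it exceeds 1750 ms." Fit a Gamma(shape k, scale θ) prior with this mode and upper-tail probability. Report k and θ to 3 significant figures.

Gamma(k,θ) with k>1 has mode (k−1)θ, so θ = 227/(k−1).
Need P(X < 1750) = 0.95 with θ tied to k this way. Start at k = 2, θ = 227: P(X<1750) ≈ 0.996.
Too high — lower k to spread out. Iterating converges to k ≈ 1.51.
Then θ = 227/(1.51−1) ≈ 446.

k ≈ 1.51, θ ≈ 446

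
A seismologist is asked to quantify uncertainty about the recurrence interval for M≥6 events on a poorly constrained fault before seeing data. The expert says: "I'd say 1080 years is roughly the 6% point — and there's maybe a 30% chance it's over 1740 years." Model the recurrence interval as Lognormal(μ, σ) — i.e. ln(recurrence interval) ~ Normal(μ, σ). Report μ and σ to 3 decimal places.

If T ~ Lognormal(μ,σ) then ln T ~ Normal(μ,σ), so the p-quantile of ln T is μ + z_p·σ.
ln(1080) = 6.985 and ln(1740) = 7.462; z_{0.06} = -1.555, z_{0.7} = 0.5244.
σ = (7.462 − 6.985)/(0.5244 − (-1.555)) = 0.229.
μ = 6.985 − (-1.555)·0.229 = 7.341.

μ ≈ 7.341, σ ≈ 0.229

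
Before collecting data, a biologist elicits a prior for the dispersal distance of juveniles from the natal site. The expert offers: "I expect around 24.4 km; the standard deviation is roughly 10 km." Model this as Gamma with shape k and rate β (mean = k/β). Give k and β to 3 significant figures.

k ≈ 5.95, β ≈ 0.244

For Gamma(k, rate β): mean = k/β, variance = k/β², so CV = 1/√k.
CV = SD/mean = 10/24.4 = 0.4098, hence k = 1/CV² = 5.95.
Then β = k/mean = 5.95/24.4 = 0.244.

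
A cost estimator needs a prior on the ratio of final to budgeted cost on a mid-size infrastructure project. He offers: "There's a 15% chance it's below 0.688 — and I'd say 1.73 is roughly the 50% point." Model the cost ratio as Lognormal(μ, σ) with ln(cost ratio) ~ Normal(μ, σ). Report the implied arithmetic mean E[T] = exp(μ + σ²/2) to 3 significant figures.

E[T] ≈ 2.57

If T ~ Lognormal(μ,σ) then ln T ~ Normal(μ,σ), so the p-quantile of ln T is μ + z_p·σ.
ln(0.688) = -0.374 and ln(1.73) = 0.5481; z_{0.15} = -1.036, z_{0.5} = 0.
σ = (0.5481 − -0.374)/(0 − (-1.036)) = 0.890.
μ = -0.374 − (-1.036)·0.890 = 0.548.
E[T] = exp(μ + σ²/2) = exp(0.548 + 0.3958) = 2.57.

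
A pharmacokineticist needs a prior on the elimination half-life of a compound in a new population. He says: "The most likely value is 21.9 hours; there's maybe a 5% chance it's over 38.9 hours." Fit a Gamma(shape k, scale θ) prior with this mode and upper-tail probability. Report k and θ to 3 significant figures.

k ≈ 9.45, θ ≈ 2.59

Gamma(k,θ) with k>1 has mode (k−1)θ, so θ = 21.9/(k−1).
Need P(X < 38.9) = 0.95 with θ tied to k this way. Start at k = 2, θ = 21.9: P(X<38.9) ≈ 0.530.
Too low — raise k to concentrate. Iterating converges to k ≈ 9.45.
Then θ = 21.9/(9.45−1) ≈ 2.59.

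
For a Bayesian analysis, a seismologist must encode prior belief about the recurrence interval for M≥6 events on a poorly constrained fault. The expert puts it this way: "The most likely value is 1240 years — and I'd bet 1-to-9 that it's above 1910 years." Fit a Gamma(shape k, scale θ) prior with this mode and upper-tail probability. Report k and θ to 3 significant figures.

Gamma(k,θ) with k>1 has mode (k−1)θ, so θ = 1240/(k−1).
Need P(X < 1910) = 0.9 with θ tied to k this way. Start at k = 2, θ = 1240: P(X<1910) ≈ 0.456.
Too low — raise k to concentrate. Iterating converges to k ≈ 11.
Then θ = 1240/(11−1) ≈ 124.

k ≈ 11, θ ≈ 124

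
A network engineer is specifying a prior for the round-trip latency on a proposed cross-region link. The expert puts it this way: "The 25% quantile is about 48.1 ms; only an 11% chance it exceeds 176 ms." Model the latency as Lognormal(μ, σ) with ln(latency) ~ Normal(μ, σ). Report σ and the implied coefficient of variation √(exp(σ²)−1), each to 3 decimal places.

σ ≈ 0.682, CV ≈ 0.770

If T ~ Lognormal(μ,σ) then ln T ~ Normal(μ,σ), so the p-quantile of ln T is μ + z_p·σ.
ln(48.1) = 3.873 and ln(176) = 5.17; z_{0.25} = -0.6745, z_{0.89} = 1.227.
σ = (5.17 − 3.873)/(1.227 − (-0.6745)) = 0.682.
μ = 3.873 − (-0.6745)·0.682 = 4.334.
CV = √(exp(σ²)−1) = √(exp(0.4656)−1) = 0.770.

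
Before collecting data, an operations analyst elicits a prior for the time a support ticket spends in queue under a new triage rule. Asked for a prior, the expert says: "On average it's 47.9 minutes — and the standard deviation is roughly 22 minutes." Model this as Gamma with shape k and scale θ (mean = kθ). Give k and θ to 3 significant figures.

For Gamma(k, scale θ): mean = kθ, variance = kθ², so CV = 1/√k.
CV = SD/mean = 22/47.9 = 0.4593, hence k = 1/CV² = 4.74.
Then θ = mean/k = 47.9/4.74 = 10.1.

k ≈ 4.74, θ ≈ 10.1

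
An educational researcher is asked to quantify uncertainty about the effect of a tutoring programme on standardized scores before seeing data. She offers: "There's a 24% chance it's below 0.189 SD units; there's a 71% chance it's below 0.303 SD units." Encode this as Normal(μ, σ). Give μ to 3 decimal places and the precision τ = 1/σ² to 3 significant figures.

For Normal(μ,σ), the p-quantile is μ + z_p·σ. Here z_{0.24} = -0.7063, z_{0.71} = 0.5534.
So 0.189 = μ − 0.7063σ and 0.303 = μ + 0.5534σ.
Subtracting: σ = (0.303 − 0.189)/(0.5534 − (-0.7063)) = 0.090.
Then μ = 0.189 − (-0.7063)·0.090 = 0.253.
Precision τ = 1/σ² = 1/0.0905² = 122.

μ = 0.253, τ = 122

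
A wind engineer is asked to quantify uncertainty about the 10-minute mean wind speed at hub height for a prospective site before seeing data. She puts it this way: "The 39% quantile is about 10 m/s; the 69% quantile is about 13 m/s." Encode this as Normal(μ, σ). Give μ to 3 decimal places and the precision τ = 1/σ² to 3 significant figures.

The p-quantile of Normal(μ,σ) is μ + z_p·σ, with z_{0.39} = -0.2793 and z_{0.69} = 0.4959.
Eliminate σ: μ = (z₂·x₁ − z₁·x₂)/(z₂ − z₁) = (0.4959·10 − (-0.2793)·13)/0.7752 = 11.081.
Then σ = (x₂ − x₁)/(z₂ − z₁) = (13 − 10)/0.7752 = 3.870.
Precision τ = 1/σ² = 1/3.87² = 0.0668.

μ = 11.081, τ = 0.0668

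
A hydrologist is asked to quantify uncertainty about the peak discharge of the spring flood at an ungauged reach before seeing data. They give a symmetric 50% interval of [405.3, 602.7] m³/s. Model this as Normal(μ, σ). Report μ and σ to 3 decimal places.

A symmetric 50% interval runs μ ± z·σ with z = 0.6745.
Half-width = 98.7, so σ = 98.7/0.6745 = 146.333.
μ is the interval midpoint, 504.000.

μ = 504.000, σ = 146.333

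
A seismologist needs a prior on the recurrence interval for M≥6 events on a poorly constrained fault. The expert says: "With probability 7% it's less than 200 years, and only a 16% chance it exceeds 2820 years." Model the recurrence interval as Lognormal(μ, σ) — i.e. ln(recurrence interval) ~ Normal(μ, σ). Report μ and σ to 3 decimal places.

If T ~ Lognormal(μ,σ) then ln T ~ Normal(μ,σ), so the p-quantile of ln T is μ + z_p·σ.
ln(200) = 5.298 and ln(2820) = 7.944; z_{0.07} = -1.476, z_{0.84} = 0.9945.
σ = (7.944 − 5.298)/(0.9945 − (-1.476)) = 1.071.
μ = 5.298 − (-1.476)·1.071 = 6.879.

μ ≈ 6.879, σ ≈ 1.071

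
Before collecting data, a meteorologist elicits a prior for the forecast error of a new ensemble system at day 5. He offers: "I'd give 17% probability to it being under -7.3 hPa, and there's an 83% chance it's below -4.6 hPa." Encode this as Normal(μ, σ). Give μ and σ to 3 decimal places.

μ = -5.950, σ = 1.415

The p-quantile of Normal(μ,σ) is μ + z_p·σ, with z_{0.17} = -0.9542 and z_{0.83} = 0.9542.
Eliminate σ: μ = (z₂·x₁ − z₁·x₂)/(z₂ − z₁) = (0.9542·-7.3 − (-0.9542)·-4.6)/1.908 = -5.950.
Then σ = (x₂ − x₁)/(z₂ − z₁) = (-4.6 − -7.3)/1.908 = 1.415.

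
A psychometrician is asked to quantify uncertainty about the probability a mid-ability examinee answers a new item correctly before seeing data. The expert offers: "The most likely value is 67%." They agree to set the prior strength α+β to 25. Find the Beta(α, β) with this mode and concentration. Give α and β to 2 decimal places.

For α,β > 1 the Beta mode is (α−1)/(α+β−2). With α+β = 25, the mode is (α−1)/23.
Set (α−1)/23 = 0.67 → α = 1 + 0.67·23 = 16.41.
β = 25 − α = 8.59.

α = 16.41, β = 8.59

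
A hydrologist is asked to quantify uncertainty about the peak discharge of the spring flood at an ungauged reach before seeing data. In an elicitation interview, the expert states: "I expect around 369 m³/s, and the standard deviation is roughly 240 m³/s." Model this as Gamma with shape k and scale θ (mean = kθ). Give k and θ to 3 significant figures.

k ≈ 2.36, θ ≈ 156

For Gamma(k, scale θ): mean = kθ, variance = kθ², so CV = 1/√k.
CV = SD/mean = 240/369 = 0.6504, hence k = 1/CV² = 2.36.
Then θ = mean/k = 369/2.36 = 156.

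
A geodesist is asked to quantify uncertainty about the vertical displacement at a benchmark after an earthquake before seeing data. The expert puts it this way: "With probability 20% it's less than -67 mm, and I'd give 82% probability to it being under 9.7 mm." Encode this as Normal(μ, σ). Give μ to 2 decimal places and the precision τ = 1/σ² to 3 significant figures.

μ = -30.26, τ = 0.000525

The p-quantile of Normal(μ,σ) is μ + z_p·σ, with z_{0.2} = -0.8416 and z_{0.82} = 0.9154.
Eliminate σ: μ = (z₂·x₁ − z₁·x₂)/(z₂ − z₁) = (0.9154·-67 − (-0.8416)·9.7)/1.757 = -30.26.
Then σ = (x₂ − x₁)/(z₂ − z₁) = (9.7 − -67)/1.757 = 43.65.
Precision τ = 1/σ² = 1/43.65² = 0.000525.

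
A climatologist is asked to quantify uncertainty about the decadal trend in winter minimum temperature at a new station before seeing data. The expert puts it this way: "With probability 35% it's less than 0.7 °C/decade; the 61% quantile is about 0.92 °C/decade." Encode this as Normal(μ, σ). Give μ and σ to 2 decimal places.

The p-quantile of Normal(μ,σ) is μ + z_p·σ, with z_{0.35} = -0.3853 and z_{0.61} = 0.2793.
Eliminate σ: μ = (z₂·x₁ − z₁·x₂)/(z₂ − z₁) = (0.2793·0.7 − (-0.3853)·0.92)/0.6646 = 0.83.
Then σ = (x₂ − x₁)/(z₂ − z₁) = (0.92 − 0.7)/0.6646 = 0.33.

μ = 0.83, σ = 0.33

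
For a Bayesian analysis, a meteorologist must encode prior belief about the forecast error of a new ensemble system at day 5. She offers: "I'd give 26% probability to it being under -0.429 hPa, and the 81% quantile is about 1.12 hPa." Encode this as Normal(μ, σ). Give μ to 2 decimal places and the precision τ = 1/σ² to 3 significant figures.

μ = 0.23, τ = 0.964

For Normal(μ,σ), the p-quantile is μ + z_p·σ. Here z_{0.26} = -0.6433, z_{0.81} = 0.8779.
So -0.429 = μ − 0.6433σ and 1.12 = μ + 0.8779σ.
Subtracting: σ = (1.12 − -0.429)/(0.8779 − (-0.6433)) = 1.02.
Then μ = -0.429 − (-0.6433)·1.02 = 0.23.
Precision τ = 1/σ² = 1/1.018² = 0.964.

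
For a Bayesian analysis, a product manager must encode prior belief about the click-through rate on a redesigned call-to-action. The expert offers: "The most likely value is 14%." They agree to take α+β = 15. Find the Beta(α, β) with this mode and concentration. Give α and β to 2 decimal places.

For α,β > 1 the Beta mode is (α−1)/(α+β−2). With α+β = 15, the mode is (α−1)/13.
Set (α−1)/13 = 0.14 → α = 1 + 0.14·13 = 2.82.
β = 15 − α = 12.18.

α = 2.82, β = 12.18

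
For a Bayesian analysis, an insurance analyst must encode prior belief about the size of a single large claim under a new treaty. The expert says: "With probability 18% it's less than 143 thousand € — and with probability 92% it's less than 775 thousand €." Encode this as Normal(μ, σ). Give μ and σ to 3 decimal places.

For Normal(μ,σ), the p-quantile is μ + z_p·σ. Here z_{0.18} = -0.9154, z_{0.92} = 1.405.
So 143 = μ − 0.9154σ and 775 = μ + 1.405σ.
Subtracting: σ = (775 − 143)/(1.405 − (-0.9154)) = 272.363.
Then μ = 143 − (-0.9154)·272.363 = 392.311.

μ = 392.311, σ = 272.363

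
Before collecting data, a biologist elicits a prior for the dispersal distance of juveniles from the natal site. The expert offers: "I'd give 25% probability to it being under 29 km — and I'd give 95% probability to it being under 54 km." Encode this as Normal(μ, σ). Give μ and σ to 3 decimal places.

μ = 36.270, σ = 10.779

For Normal(μ,σ), the p-quantile is μ + z_p·σ. Here z_{0.25} = -0.6745, z_{0.95} = 1.645.
So 29 = μ − 0.6745σ and 54 = μ + 1.645σ.
Subtracting: σ = (54 − 29)/(1.645 − (-0.6745)) = 10.779.
Then μ = 29 − (-0.6745)·10.779 = 36.270.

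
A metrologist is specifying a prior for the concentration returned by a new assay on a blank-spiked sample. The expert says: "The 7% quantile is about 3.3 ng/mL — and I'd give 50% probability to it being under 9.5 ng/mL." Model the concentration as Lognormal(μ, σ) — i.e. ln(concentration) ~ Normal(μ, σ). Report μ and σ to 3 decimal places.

If T ~ Lognormal(μ,σ) then ln T ~ Normal(μ,σ), so the p-quantile of ln T is μ + z_p·σ.
ln(3.3) = 1.194 and ln(9.5) = 2.251; z_{0.07} = -1.476, z_{0.5} = 0.
σ = (2.251 − 1.194)/(0 − (-1.476)) = 0.716.
μ = 1.194 − (-1.476)·0.716 = 2.251.

μ ≈ 2.251, σ ≈ 0.716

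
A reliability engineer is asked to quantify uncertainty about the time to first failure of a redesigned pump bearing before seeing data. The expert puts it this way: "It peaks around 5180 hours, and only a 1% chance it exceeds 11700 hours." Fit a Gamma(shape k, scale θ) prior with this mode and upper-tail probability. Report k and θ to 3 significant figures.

k ≈ 8.22, θ ≈ 717

Gamma(k,θ) with k>1 has mode (k−1)θ, so θ = 5180/(k−1).
Need P(X < 11700) = 0.99 with θ tied to k this way. Start at k = 2, θ = 5180: P(X<11700) ≈ 0.660.
Too low — raise k to concentrate. Iterating converges to k ≈ 8.22.
Then θ = 5180/(8.22−1) ≈ 717.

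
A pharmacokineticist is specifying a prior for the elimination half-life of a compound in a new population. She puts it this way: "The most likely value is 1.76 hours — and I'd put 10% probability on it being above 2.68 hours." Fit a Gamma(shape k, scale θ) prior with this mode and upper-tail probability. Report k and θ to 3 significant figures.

k ≈ 11.5, θ ≈ 0.167

Gamma(k,θ) with k>1 has mode (k−1)θ, so θ = 1.76/(k−1).
Need P(X < 2.68) = 0.9 with θ tied to k this way. Start at k = 2, θ = 1.76: P(X<2.68) ≈ 0.450.
Too low — raise k to concentrate. Iterating converges to k ≈ 11.5.
Then θ = 1.76/(11.5−1) ≈ 0.167.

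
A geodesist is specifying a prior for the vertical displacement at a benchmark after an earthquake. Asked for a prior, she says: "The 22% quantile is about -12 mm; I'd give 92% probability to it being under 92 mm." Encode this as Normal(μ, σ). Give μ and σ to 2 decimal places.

μ = 24.88, σ = 47.77

The p-quantile of Normal(μ,σ) is μ + z_p·σ, with z_{0.22} = -0.7722 and z_{0.92} = 1.405.
Eliminate σ: μ = (z₂·x₁ − z₁·x₂)/(z₂ − z₁) = (1.405·-12 − (-0.7722)·92)/2.177 = 24.88.
Then σ = (x₂ − x₁)/(z₂ − z₁) = (92 − -12)/2.177 = 47.77.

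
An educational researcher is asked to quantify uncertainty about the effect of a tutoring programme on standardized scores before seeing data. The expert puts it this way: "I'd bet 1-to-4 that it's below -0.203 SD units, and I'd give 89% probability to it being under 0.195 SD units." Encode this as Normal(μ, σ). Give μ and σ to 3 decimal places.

The p-quantile of Normal(μ,σ) is μ + z_p·σ, with z_{0.2} = -0.8416 and z_{0.89} = 1.227.
Eliminate σ: μ = (z₂·x₁ − z₁·x₂)/(z₂ − z₁) = (1.227·-0.203 − (-0.8416)·0.195)/2.068 = -0.041.
Then σ = (x₂ − x₁)/(z₂ − z₁) = (0.195 − -0.203)/2.068 = 0.192.

μ = -0.041, σ = 0.192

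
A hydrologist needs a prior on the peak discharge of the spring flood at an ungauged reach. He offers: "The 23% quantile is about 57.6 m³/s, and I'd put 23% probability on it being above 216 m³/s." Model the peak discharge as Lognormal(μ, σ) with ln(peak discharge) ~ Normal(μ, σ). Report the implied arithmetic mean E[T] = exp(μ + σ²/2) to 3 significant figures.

If T ~ Lognormal(μ,σ) then ln T ~ Normal(μ,σ), so the p-quantile of ln T is μ + z_p·σ.
ln(57.6) = 4.054 and ln(216) = 5.375; z_{0.23} = -0.7388, z_{0.77} = 0.7388.
σ = (5.375 − 4.054)/(0.7388 − (-0.7388)) = 0.894.
μ = 4.054 − (-0.7388)·0.894 = 4.714.
E[T] = exp(μ + σ²/2) = exp(4.714 + 0.4000) = 166 m³/s.

E[T] ≈ 166 m³/s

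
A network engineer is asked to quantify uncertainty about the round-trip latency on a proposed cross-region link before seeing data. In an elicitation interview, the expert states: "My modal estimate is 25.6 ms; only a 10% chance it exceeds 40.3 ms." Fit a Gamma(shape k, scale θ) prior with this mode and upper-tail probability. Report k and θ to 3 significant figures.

Gamma(k,θ) with k>1 has mode (k−1)θ, so θ = 25.6/(k−1).
Need P(X < 40.3) = 0.9 with θ tied to k this way. Start at k = 2, θ = 25.6: P(X<40.3) ≈ 0.467.
Too low — raise k to concentrate. Iterating converges to k ≈ 10.1.
Then θ = 25.6/(10.1−1) ≈ 2.81.

k ≈ 10.1, θ ≈ 2.81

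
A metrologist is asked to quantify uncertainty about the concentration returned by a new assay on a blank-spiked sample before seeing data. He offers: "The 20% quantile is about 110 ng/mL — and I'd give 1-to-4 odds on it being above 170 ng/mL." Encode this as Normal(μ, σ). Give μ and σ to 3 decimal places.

μ = 140.000, σ = 35.645

The p-quantile of Normal(μ,σ) is μ + z_p·σ, with z_{0.2} = -0.8416 and z_{0.8} = 0.8416.
Eliminate σ: μ = (z₂·x₁ − z₁·x₂)/(z₂ − z₁) = (0.8416·110 − (-0.8416)·170)/1.683 = 140.000.
Then σ = (x₂ − x₁)/(z₂ − z₁) = (170 − 110)/1.683 = 35.645.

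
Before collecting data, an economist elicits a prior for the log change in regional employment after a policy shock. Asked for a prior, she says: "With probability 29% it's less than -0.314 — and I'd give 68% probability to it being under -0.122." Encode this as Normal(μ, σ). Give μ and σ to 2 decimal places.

μ = -0.21, σ = 0.19

The p-quantile of Normal(μ,σ) is μ + z_p·σ, with z_{0.29} = -0.5534 and z_{0.68} = 0.4677.
Eliminate σ: μ = (z₂·x₁ − z₁·x₂)/(z₂ − z₁) = (0.4677·-0.314 − (-0.5534)·-0.122)/1.021 = -0.21.
Then σ = (x₂ − x₁)/(z₂ − z₁) = (-0.122 − -0.314)/1.021 = 0.19.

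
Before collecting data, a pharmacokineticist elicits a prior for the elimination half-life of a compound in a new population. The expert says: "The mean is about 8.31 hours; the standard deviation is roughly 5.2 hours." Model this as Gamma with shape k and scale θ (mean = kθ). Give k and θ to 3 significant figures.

k ≈ 2.55, θ ≈ 3.25

For Gamma(k, scale θ): mean = kθ, variance = kθ², so CV = 1/√k.
CV = SD/mean = 5.2/8.31 = 0.6258, hence k = 1/CV² = 2.55.
Then θ = mean/k = 8.31/2.55 = 3.25.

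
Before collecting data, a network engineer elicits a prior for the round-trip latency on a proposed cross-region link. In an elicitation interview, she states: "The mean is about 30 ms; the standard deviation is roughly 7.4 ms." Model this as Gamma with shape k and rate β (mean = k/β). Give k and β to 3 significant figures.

k ≈ 16.4, β ≈ 0.548

For Gamma(k, rate β): mean = k/β, variance = k/β², so CV = 1/√k.
CV = SD/mean = 7.4/30 = 0.2467, hence k = 1/CV² = 16.4.
Then β = k/mean = 16.4/30 = 0.548.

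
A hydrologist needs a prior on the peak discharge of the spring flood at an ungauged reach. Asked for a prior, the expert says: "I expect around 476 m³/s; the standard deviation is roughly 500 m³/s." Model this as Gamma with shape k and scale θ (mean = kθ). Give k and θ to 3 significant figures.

k ≈ 0.906, θ ≈ 525

For Gamma(k, scale θ): mean = kθ, variance = kθ², so CV = 1/√k.
CV = SD/mean = 500/476 = 1.05, hence k = 1/CV² = 0.906.
Then θ = mean/k = 476/0.906 = 525.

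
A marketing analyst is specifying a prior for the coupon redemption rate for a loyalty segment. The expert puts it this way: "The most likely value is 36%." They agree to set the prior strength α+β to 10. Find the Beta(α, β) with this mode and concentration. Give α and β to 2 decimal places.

α = 3.88, β = 6.12

For α,β > 1 the Beta mode is (α−1)/(α+β−2). With α+β = 10, the mode is (α−1)/8.
Set (α−1)/8 = 0.36 → α = 1 + 0.36·8 = 3.88.
β = 10 − α = 6.12.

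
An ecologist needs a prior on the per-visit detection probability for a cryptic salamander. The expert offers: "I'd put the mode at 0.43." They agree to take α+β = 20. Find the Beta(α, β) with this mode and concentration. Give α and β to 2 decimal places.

α = 8.74, β = 11.26

For α,β > 1 the Beta mode is (α−1)/(α+β−2). With α+β = 20, the mode is (α−1)/18.
Set (α−1)/18 = 0.43 → α = 1 + 0.43·18 = 8.74.
β = 20 − α = 11.26.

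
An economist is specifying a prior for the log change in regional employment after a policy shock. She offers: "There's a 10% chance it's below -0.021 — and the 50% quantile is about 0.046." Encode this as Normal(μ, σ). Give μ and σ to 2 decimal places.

μ = 0.05, σ = 0.05

For Normal(μ,σ), the p-quantile is μ + z_p·σ. Here z_{0.1} = -1.282, z_{0.5} = 0.
So -0.021 = μ − 1.282σ and 0.046 = μ + 0σ.
Subtracting: σ = (0.046 − -0.021)/(0 − (-1.282)) = 0.05.
Then μ = -0.021 − (-1.282)·0.05 = 0.05.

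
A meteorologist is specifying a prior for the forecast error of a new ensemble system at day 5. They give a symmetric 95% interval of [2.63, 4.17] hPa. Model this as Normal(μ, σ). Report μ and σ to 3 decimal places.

μ = 3.400, σ = 0.393

A symmetric 95% interval runs μ ± z·σ with z = 1.96.
Half-width = 0.77, so σ = 0.77/1.96 = 0.393.
μ is the interval midpoint, 3.400.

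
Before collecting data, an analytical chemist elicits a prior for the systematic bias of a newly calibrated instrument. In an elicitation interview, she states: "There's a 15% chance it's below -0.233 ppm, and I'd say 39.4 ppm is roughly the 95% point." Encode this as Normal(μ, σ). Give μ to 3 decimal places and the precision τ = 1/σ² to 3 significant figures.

μ = 15.087, τ = 0.00458

For Normal(μ,σ), the p-quantile is μ + z_p·σ. Here z_{0.15} = -1.036, z_{0.95} = 1.645.
So -0.233 = μ − 1.036σ and 39.4 = μ + 1.645σ.
Subtracting: σ = (39.4 − -0.233)/(1.645 − (-1.036)) = 14.781.
Then μ = -0.233 − (-1.036)·14.781 = 15.087.
Precision τ = 1/σ² = 1/14.78² = 0.00458.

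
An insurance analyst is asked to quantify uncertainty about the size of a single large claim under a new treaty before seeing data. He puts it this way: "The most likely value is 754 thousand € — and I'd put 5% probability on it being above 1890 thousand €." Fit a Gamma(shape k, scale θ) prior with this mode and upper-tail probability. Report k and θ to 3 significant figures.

Gamma(k,θ) with k>1 has mode (k−1)θ, so θ = 754/(k−1).
Need P(X < 1890) = 0.95 with θ tied to k this way. Start at k = 2, θ = 754: P(X<1890) ≈ 0.714.
Too low — raise k to concentrate. Iterating converges to k ≈ 4.21.
Then θ = 754/(4.21−1) ≈ 235.

k ≈ 4.21, θ ≈ 235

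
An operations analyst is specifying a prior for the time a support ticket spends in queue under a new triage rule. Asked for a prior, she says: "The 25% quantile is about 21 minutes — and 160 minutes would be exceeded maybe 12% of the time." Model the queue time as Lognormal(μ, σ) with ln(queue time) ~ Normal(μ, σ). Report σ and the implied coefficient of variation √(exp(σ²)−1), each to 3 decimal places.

If T ~ Lognormal(μ,σ) then ln T ~ Normal(μ,σ), so the p-quantile of ln T is μ + z_p·σ.
ln(21) = 3.045 and ln(160) = 5.075; z_{0.25} = -0.6745, z_{0.88} = 1.175.
σ = (5.075 − 3.045)/(1.175 − (-0.6745)) = 1.098.
μ = 3.045 − (-0.6745)·1.098 = 3.785.
CV = √(exp(σ²)−1) = √(exp(1.2055)−1) = 1.529.

σ ≈ 1.098, CV ≈ 1.529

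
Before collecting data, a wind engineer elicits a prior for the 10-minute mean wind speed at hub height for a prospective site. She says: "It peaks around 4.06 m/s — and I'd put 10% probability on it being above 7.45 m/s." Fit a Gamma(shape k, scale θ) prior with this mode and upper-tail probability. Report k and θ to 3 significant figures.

Gamma(k,θ) with k>1 has mode (k−1)θ, so θ = 4.06/(k−1).
Need P(X < 7.45) = 0.9 with θ tied to k this way. Start at k = 2, θ = 4.06: P(X<7.45) ≈ 0.547.
Too low — raise k to concentrate. Iterating converges to k ≈ 6.18.
Then θ = 4.06/(6.18−1) ≈ 0.784.

k ≈ 6.18, θ ≈ 0.784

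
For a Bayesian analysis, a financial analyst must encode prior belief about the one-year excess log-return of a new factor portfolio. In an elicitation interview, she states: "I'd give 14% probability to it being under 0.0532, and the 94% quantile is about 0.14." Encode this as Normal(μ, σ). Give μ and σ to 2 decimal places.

For Normal(μ,σ), the p-quantile is μ + z_p·σ. Here z_{0.14} = -1.08, z_{0.94} = 1.555.
So 0.0532 = μ − 1.08σ and 0.14 = μ + 1.555σ.
Subtracting: σ = (0.14 − 0.0532)/(1.555 − (-1.08)) = 0.03.
Then μ = 0.0532 − (-1.08)·0.03 = 0.09.

μ = 0.09, σ = 0.03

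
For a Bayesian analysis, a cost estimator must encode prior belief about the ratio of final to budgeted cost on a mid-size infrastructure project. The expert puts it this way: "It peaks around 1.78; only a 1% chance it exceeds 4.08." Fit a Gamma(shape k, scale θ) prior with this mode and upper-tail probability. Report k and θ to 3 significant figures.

Gamma(k,θ) with k>1 has mode (k−1)θ, so θ = 1.78/(k−1).
Need P(X < 4.08) = 0.99 with θ tied to k this way. Start at k = 2, θ = 1.78: P(X<4.08) ≈ 0.667.
Too low — raise k to concentrate. Iterating converges to k ≈ 7.95.
Then θ = 1.78/(7.95−1) ≈ 0.256.

k ≈ 7.95, θ ≈ 0.256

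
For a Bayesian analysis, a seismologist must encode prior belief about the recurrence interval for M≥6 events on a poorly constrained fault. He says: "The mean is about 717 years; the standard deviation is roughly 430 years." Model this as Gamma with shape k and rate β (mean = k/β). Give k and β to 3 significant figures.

k ≈ 2.78, β ≈ 0.00388

For Gamma(k, rate β): mean = k/β, variance = k/β², so CV = 1/√k.
CV = SD/mean = 430/717 = 0.5997, hence k = 1/CV² = 2.78.
Then β = k/mean = 2.78/717 = 0.00388.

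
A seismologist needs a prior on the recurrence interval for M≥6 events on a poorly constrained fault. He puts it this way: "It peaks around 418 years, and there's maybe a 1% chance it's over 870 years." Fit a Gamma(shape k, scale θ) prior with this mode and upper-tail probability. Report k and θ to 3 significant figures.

k ≈ 10.1, θ ≈ 46.1

Gamma(k,θ) with k>1 has mode (k−1)θ, so θ = 418/(k−1).
Need P(X < 870) = 0.99 with θ tied to k this way. Start at k = 2, θ = 418: P(X<870) ≈ 0.616.
Too low — raise k to concentrate. Iterating converges to k ≈ 10.1.
Then θ = 418/(10.1−1) ≈ 46.1.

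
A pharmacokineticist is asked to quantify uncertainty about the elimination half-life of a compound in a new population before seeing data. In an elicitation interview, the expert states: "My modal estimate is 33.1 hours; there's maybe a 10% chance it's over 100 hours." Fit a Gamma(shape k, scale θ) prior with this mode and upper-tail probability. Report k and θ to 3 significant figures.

k ≈ 2.55, θ ≈ 21.3

Gamma(k,θ) with k>1 has mode (k−1)θ, so θ = 33.1/(k−1).
Need P(X < 100) = 0.9 with θ tied to k this way. Start at k = 2, θ = 33.1: P(X<100) ≈ 0.804.
Too low — raise k to concentrate. Iterating converges to k ≈ 2.55.
Then θ = 33.1/(2.55−1) ≈ 21.3.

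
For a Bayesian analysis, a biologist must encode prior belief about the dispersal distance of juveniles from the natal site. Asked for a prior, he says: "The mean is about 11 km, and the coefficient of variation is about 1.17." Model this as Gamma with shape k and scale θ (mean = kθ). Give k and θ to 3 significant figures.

k ≈ 0.731, θ ≈ 15.1

For Gamma(k, scale θ): mean = kθ, variance = kθ², so CV = 1/√k.
CV = 1.17, hence k = 1/CV² = 0.731.
Then θ = mean/k = 11/0.731 = 15.1.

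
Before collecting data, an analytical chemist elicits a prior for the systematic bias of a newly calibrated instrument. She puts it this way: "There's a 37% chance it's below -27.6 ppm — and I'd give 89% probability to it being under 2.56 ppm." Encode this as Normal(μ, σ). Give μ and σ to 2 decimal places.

μ = -21.18, σ = 19.35

For Normal(μ,σ), the p-quantile is μ + z_p·σ. Here z_{0.37} = -0.3319, z_{0.89} = 1.227.
So -27.6 = μ − 0.3319σ and 2.56 = μ + 1.227σ.
Subtracting: σ = (2.56 − -27.6)/(1.227 − (-0.3319)) = 19.35.
Then μ = -27.6 − (-0.3319)·19.35 = -21.18.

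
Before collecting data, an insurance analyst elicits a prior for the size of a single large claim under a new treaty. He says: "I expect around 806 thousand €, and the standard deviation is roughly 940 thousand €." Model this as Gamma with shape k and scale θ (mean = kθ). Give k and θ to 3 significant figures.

k ≈ 0.735, θ ≈ 1100

For Gamma(k, scale θ): mean = kθ, variance = kθ², so CV = 1/√k.
CV = SD/mean = 940/806 = 1.166, hence k = 1/CV² = 0.735.
Then θ = mean/k = 806/0.735 = 1100.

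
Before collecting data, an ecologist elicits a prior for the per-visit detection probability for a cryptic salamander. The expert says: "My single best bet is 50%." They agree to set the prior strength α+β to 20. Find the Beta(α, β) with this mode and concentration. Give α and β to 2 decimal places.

α = 10.00, β = 10.00

For α,β > 1 the Beta mode is (α−1)/(α+β−2). With α+β = 20, the mode is (α−1)/18.
Set (α−1)/18 = 0.5 → α = 1 + 0.5·18 = 10.00.
β = 20 − α = 10.00.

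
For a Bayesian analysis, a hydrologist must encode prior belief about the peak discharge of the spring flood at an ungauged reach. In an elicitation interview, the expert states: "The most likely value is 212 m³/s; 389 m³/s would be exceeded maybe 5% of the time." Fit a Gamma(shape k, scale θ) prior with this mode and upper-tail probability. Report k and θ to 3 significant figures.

k ≈ 8.56, θ ≈ 28.1

Gamma(k,θ) with k>1 has mode (k−1)θ, so θ = 212/(k−1).
Need P(X < 389) = 0.95 with θ tied to k this way. Start at k = 2, θ = 212: P(X<389) ≈ 0.547.
Too low — raise k to concentrate. Iterating converges to k ≈ 8.56.
Then θ = 212/(8.56−1) ≈ 28.1.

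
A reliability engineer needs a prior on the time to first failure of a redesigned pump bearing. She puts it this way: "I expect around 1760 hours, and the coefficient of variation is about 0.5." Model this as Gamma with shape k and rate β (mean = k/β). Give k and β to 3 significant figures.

k ≈ 4, β ≈ 0.00227

For Gamma(k, rate β): mean = k/β, variance = k/β², so CV = 1/√k.
CV = 0.5, hence k = 1/CV² = 4.
Then β = k/mean = 4/1760 = 0.00227.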